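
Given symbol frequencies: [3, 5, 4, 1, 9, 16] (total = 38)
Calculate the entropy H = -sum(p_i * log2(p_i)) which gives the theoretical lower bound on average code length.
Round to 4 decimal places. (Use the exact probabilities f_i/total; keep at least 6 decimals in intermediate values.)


Per-symbol terms -p_i * log2(p_i) with p_i = f_i/38:
  p = 3/38 = 0.078947: log2(p) = -3.662965, -p*log2(p) = 0.289181
  p = 5/38 = 0.131579: log2(p) = -2.925999, -p*log2(p) = 0.385000
  p = 4/38 = 0.105263: log2(p) = -3.247928, -p*log2(p) = 0.341887
  p = 1/38 = 0.026316: log2(p) = -5.247928, -p*log2(p) = 0.138103
  p = 9/38 = 0.236842: log2(p) = -2.078003, -p*log2(p) = 0.492158
  p = 16/38 = 0.421053: log2(p) = -1.247928, -p*log2(p) = 0.525443
H = 0.289181 + 0.385000 + 0.341887 + 0.138103 + 0.492158 + 0.525443 = 2.171772

H = 2.1718 bits/symbol


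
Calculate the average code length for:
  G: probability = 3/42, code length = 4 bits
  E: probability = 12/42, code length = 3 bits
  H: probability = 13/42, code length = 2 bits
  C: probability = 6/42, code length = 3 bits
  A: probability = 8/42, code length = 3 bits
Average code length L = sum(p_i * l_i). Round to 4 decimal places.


Weighted contributions p_i * l_i:
  G: (3/42) * 4 = 12/42
  E: (12/42) * 3 = 36/42
  H: (13/42) * 2 = 26/42
  C: (6/42) * 3 = 18/42
  A: (8/42) * 3 = 24/42
Sum = (12 + 36 + 26 + 18 + 24)/42 = 116/42

L = 116/42 = 2.7619 bits/symbol


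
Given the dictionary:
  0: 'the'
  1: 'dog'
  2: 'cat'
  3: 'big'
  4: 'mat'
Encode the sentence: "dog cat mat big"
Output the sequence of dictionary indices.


Look up each word in the dictionary:
  'dog' -> 1
  'cat' -> 2
  'mat' -> 4
  'big' -> 3

Encoded: [1, 2, 4, 3]


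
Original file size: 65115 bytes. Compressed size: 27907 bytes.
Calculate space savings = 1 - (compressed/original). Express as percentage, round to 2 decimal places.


ratio = compressed/original = 27907/65115 = 0.42858
savings = 1 - ratio = 1 - 0.42858 = 0.57142
as a percentage: 0.57142 * 100 = 57.14%

Space savings = 1 - 27907/65115 = 57.14%


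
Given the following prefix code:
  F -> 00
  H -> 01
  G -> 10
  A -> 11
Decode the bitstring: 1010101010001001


Decoding step by step:
Bits 10 -> G
Bits 10 -> G
Bits 10 -> G
Bits 10 -> G
Bits 10 -> G
Bits 00 -> F
Bits 10 -> G
Bits 01 -> H


Decoded message: GGGGGFGH


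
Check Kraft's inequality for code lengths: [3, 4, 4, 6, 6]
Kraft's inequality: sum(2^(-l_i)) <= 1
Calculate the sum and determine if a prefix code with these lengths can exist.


Sum = 2^(-3) + 2^(-4) + 2^(-4) + 2^(-6) + 2^(-6)
    = 0.125 + 0.0625 + 0.0625 + 0.015625 + 0.015625
    = 18/64 = 0.28125
Since 0.28125 <= 1, Kraft's inequality IS satisfied.
A prefix code with these lengths CAN exist.

Kraft sum = 0.28125. Satisfied.


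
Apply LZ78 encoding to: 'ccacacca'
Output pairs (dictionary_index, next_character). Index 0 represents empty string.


LZ78 encoding steps:
Dictionary: {0: ''}
Step 1: w='' (idx 0), next='c' -> output (0, 'c'), add 'c' as idx 1
Step 2: w='c' (idx 1), next='a' -> output (1, 'a'), add 'ca' as idx 2
Step 3: w='ca' (idx 2), next='c' -> output (2, 'c'), add 'cac' as idx 3
Step 4: w='ca' (idx 2), end of input -> output (2, '')


Encoded: [(0, 'c'), (1, 'a'), (2, 'c'), (2, '')]


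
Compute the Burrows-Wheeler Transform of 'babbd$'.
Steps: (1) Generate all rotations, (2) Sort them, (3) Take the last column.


Rotations (sorted):
  0: $babbd -> last char: d
  1: abbd$b -> last char: b
  2: babbd$ -> last char: $
  3: bbd$ba -> last char: a
  4: bd$bab -> last char: b
  5: d$babb -> last char: b


BWT = db$abb


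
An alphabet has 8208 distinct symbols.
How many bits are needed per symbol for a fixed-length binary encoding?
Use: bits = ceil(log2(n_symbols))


log2(8208) = 13.0028
Bracket: 2^13 = 8192 < 8208 <= 2^14 = 16384
So ceil(log2(8208)) = 14

bits = ceil(log2(8208)) = ceil(13.0028) = 14 bits


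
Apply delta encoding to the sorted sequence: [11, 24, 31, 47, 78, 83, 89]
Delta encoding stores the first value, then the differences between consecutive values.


First value: 11
Deltas:
  24 - 11 = 13
  31 - 24 = 7
  47 - 31 = 16
  78 - 47 = 31
  83 - 78 = 5
  89 - 83 = 6


Delta encoded: [11, 13, 7, 16, 31, 5, 6]


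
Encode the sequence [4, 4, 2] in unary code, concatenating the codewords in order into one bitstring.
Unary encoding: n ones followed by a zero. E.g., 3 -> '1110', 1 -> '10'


Encode each number as n ones followed by a terminating 0:
  4 -> 11110 (5 bits)
  4 -> 11110 (5 bits)
  2 -> 110 (3 bits)
Total length = 5 + 5 + 3 = 13 bits.

Unary([4, 4, 2]) = 1111011110110 (13 bits)


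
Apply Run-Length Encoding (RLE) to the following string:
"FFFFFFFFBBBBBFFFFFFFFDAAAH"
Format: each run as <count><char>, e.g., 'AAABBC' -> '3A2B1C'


Scanning runs left to right:
  i=0: run of 'F' x 8 -> '8F'
  i=8: run of 'B' x 5 -> '5B'
  i=13: run of 'F' x 8 -> '8F'
  i=21: run of 'D' x 1 -> '1D'
  i=22: run of 'A' x 3 -> '3A'
  i=25: run of 'H' x 1 -> '1H'

RLE = 8F5B8F1D3A1H


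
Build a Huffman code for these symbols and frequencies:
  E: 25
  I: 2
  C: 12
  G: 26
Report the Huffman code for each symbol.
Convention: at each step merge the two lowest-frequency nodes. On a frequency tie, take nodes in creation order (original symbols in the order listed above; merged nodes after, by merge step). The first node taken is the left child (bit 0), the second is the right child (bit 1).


Huffman tree construction:
Step 1: Merge I(2) + C(12) = 14
Step 2: Merge (I+C)(14) + E(25) = 39
Step 3: Merge G(26) + ((I+C)+E)(39) = 65
Read each symbol's code off the tree from the root (left child = 0, right child = 1).

Codes:
  E: 11 (length 2)
  I: 100 (length 3)
  C: 101 (length 3)
  G: 0 (length 1)
Average code length: 118/65 = 1.8154 bits/symbol


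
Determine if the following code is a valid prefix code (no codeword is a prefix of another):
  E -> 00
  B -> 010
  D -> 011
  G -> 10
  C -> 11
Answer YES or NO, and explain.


Checking each pair (does one codeword prefix another?):
  E='00' vs B='010': no prefix
  E='00' vs D='011': no prefix
  E='00' vs G='10': no prefix
  E='00' vs C='11': no prefix
  B='010' vs E='00': no prefix
  B='010' vs D='011': no prefix
  B='010' vs G='10': no prefix
  B='010' vs C='11': no prefix
  D='011' vs E='00': no prefix
  D='011' vs B='010': no prefix
  D='011' vs G='10': no prefix
  D='011' vs C='11': no prefix
  G='10' vs E='00': no prefix
  G='10' vs B='010': no prefix
  G='10' vs D='011': no prefix
  G='10' vs C='11': no prefix
  C='11' vs E='00': no prefix
  C='11' vs B='010': no prefix
  C='11' vs D='011': no prefix
  C='11' vs G='10': no prefix
No violation found over all pairs.

YES -- this is a valid prefix code. No codeword is a prefix of any other codeword.


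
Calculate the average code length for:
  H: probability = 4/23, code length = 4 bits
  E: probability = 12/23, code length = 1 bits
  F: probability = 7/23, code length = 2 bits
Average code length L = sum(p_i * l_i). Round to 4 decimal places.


Weighted contributions p_i * l_i:
  H: (4/23) * 4 = 16/23
  E: (12/23) * 1 = 12/23
  F: (7/23) * 2 = 14/23
Sum = (16 + 12 + 14)/23 = 42/23

L = 42/23 = 1.8261 bits/symbol


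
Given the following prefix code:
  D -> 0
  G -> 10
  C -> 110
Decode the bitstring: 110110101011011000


Decoding step by step:
Bits 110 -> C
Bits 110 -> C
Bits 10 -> G
Bits 10 -> G
Bits 110 -> C
Bits 110 -> C
Bits 0 -> D
Bits 0 -> D


Decoded message: CCGGCCDD


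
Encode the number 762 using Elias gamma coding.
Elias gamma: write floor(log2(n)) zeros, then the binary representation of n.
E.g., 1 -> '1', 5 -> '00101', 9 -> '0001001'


num_bits = floor(log2(762)) + 1 = 10
leading_zeros = num_bits - 1 = 9
binary(762) = 1011111010

Elias gamma(762) = '000000000' + '1011111010' = 0000000001011111010 (19 bits)


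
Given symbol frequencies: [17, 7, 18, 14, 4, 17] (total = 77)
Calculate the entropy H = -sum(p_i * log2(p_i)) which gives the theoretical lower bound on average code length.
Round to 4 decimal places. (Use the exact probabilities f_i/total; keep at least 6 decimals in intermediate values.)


Per-symbol terms -p_i * log2(p_i) with p_i = f_i/77:
  p = 17/77 = 0.220779: log2(p) = -2.179324, -p*log2(p) = 0.481149
  p = 7/77 = 0.090909: log2(p) = -3.459432, -p*log2(p) = 0.314494
  p = 18/77 = 0.233766: log2(p) = -2.096862, -p*log2(p) = 0.490175
  p = 14/77 = 0.181818: log2(p) = -2.459432, -p*log2(p) = 0.447169
  p = 4/77 = 0.051948: log2(p) = -4.266787, -p*log2(p) = 0.221651
  p = 17/77 = 0.220779: log2(p) = -2.179324, -p*log2(p) = 0.481149
H = 0.481149 + 0.314494 + 0.490175 + 0.447169 + 0.221651 + 0.481149 = 2.435787

H = 2.4358 bits/symbol


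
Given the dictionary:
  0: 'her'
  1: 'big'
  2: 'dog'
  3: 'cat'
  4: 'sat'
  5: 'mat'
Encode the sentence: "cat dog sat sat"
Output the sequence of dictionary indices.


Look up each word in the dictionary:
  'cat' -> 3
  'dog' -> 2
  'sat' -> 4
  'sat' -> 4

Encoded: [3, 2, 4, 4]


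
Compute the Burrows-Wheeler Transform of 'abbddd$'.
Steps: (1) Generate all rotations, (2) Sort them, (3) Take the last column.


Rotations (sorted):
  0: $abbddd -> last char: d
  1: abbddd$ -> last char: $
  2: bbddd$a -> last char: a
  3: bddd$ab -> last char: b
  4: d$abbdd -> last char: d
  5: dd$abbd -> last char: d
  6: ddd$abb -> last char: b


BWT = d$abddb


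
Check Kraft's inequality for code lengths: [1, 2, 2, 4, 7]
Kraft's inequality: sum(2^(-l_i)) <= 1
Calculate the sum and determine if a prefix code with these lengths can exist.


Sum = 2^(-1) + 2^(-2) + 2^(-2) + 2^(-4) + 2^(-7)
    = 0.5 + 0.25 + 0.25 + 0.0625 + 0.0078125
    = 137/128 = 1.0703125
Since 1.0703125 > 1, Kraft's inequality is NOT satisfied.
A prefix code with these lengths CANNOT exist.

Kraft sum = 1.0703125. Not satisfied.


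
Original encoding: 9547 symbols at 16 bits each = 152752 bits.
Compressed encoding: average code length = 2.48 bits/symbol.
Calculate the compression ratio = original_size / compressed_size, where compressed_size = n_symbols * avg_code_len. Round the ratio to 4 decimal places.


original_size = n_symbols * orig_bits = 9547 * 16 = 152752 bits
compressed_size = n_symbols * avg_code_len = 9547 * 2.48 = 23676.56 bits
ratio = original_size / compressed_size = 152752 / 23676.56 = 6.4516

Compression ratio = 6.4516


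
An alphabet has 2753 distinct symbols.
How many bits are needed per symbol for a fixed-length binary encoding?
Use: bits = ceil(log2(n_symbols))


log2(2753) = 11.4268
Bracket: 2^11 = 2048 < 2753 <= 2^12 = 4096
So ceil(log2(2753)) = 12

bits = ceil(log2(2753)) = ceil(11.4268) = 12 bits


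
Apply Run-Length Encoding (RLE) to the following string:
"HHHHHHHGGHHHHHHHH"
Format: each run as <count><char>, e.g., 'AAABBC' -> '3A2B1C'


Scanning runs left to right:
  i=0: run of 'H' x 7 -> '7H'
  i=7: run of 'G' x 2 -> '2G'
  i=9: run of 'H' x 8 -> '8H'

RLE = 7H2G8H


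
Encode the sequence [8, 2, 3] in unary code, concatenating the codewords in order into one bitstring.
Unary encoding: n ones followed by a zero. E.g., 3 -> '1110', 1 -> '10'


Encode each number as n ones followed by a terminating 0:
  8 -> 111111110 (9 bits)
  2 -> 110 (3 bits)
  3 -> 1110 (4 bits)
Total length = 9 + 3 + 4 = 16 bits.

Unary([8, 2, 3]) = 1111111101101110 (16 bits)


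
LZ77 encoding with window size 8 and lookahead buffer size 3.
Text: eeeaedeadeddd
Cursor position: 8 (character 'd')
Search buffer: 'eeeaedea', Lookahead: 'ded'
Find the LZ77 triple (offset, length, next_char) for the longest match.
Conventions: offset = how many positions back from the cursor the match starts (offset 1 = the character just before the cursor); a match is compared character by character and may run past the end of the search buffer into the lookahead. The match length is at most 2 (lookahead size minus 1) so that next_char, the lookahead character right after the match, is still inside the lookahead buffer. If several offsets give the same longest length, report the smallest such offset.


Try each offset into the search buffer:
  offset=1 (pos 7, char 'a'): match length 0
  offset=2 (pos 6, char 'e'): match length 0
  offset=3 (pos 5, char 'd'): match length 2
  offset=4 (pos 4, char 'e'): match length 0
  offset=5 (pos 3, char 'a'): match length 0
  offset=6 (pos 2, char 'e'): match length 0
  offset=7 (pos 1, char 'e'): match length 0
  offset=8 (pos 0, char 'e'): match length 0
Longest match has length 2 at offset 3.
next_char = character at position 8 + 2 = 10 -> 'd'

Best match: offset=3, length=2 (matching 'de' starting at position 5)
LZ77 triple: (3, 2, 'd')


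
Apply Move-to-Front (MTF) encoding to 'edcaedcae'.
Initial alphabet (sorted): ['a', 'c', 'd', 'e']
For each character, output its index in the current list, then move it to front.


MTF encoding:
'e': index 3 in ['a', 'c', 'd', 'e'] -> ['e', 'a', 'c', 'd']
'd': index 3 in ['e', 'a', 'c', 'd'] -> ['d', 'e', 'a', 'c']
'c': index 3 in ['d', 'e', 'a', 'c'] -> ['c', 'd', 'e', 'a']
'a': index 3 in ['c', 'd', 'e', 'a'] -> ['a', 'c', 'd', 'e']
'e': index 3 in ['a', 'c', 'd', 'e'] -> ['e', 'a', 'c', 'd']
'd': index 3 in ['e', 'a', 'c', 'd'] -> ['d', 'e', 'a', 'c']
'c': index 3 in ['d', 'e', 'a', 'c'] -> ['c', 'd', 'e', 'a']
'a': index 3 in ['c', 'd', 'e', 'a'] -> ['a', 'c', 'd', 'e']
'e': index 3 in ['a', 'c', 'd', 'e'] -> ['e', 'a', 'c', 'd']


Output: [3, 3, 3, 3, 3, 3, 3, 3, 3]


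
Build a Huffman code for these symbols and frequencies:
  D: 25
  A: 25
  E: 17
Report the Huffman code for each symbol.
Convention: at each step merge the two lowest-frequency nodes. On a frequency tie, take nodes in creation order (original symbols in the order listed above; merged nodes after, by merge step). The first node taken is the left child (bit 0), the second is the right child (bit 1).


Huffman tree construction:
Step 1: Merge E(17) + D(25) = 42
Step 2: Merge A(25) + (E+D)(42) = 67
Read each symbol's code off the tree from the root (left child = 0, right child = 1).

Codes:
  D: 11 (length 2)
  A: 0 (length 1)
  E: 10 (length 2)
Average code length: 109/67 = 1.6269 bits/symbol


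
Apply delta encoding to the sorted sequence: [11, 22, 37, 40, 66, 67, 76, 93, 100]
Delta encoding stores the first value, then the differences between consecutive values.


First value: 11
Deltas:
  22 - 11 = 11
  37 - 22 = 15
  40 - 37 = 3
  66 - 40 = 26
  67 - 66 = 1
  76 - 67 = 9
  93 - 76 = 17
  100 - 93 = 7


Delta encoded: [11, 11, 15, 3, 26, 1, 9, 17, 7]


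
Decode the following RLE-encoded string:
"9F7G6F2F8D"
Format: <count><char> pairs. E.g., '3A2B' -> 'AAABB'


Expanding each <count><char> pair:
  9F -> 'FFFFFFFFF'
  7G -> 'GGGGGGG'
  6F -> 'FFFFFF'
  2F -> 'FF'
  8D -> 'DDDDDDDD'

Decoded = FFFFFFFFFGGGGGGGFFFFFFFFDDDDDDDD


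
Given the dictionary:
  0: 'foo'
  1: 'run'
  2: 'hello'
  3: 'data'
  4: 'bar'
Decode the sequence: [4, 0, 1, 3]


Look up each index in the dictionary:
  4 -> 'bar'
  0 -> 'foo'
  1 -> 'run'
  3 -> 'data'

Decoded: "bar foo run data"


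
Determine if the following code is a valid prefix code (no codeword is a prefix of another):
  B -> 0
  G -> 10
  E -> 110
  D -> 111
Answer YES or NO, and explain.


Checking each pair (does one codeword prefix another?):
  B='0' vs G='10': no prefix
  B='0' vs E='110': no prefix
  B='0' vs D='111': no prefix
  G='10' vs B='0': no prefix
  G='10' vs E='110': no prefix
  G='10' vs D='111': no prefix
  E='110' vs B='0': no prefix
  E='110' vs G='10': no prefix
  E='110' vs D='111': no prefix
  D='111' vs B='0': no prefix
  D='111' vs G='10': no prefix
  D='111' vs E='110': no prefix
No violation found over all pairs.

YES -- this is a valid prefix code. No codeword is a prefix of any other codeword.


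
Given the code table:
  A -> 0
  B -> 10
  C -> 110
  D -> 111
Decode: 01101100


Decoding:
0 -> A
110 -> C
110 -> C
0 -> A


Result: ACCA


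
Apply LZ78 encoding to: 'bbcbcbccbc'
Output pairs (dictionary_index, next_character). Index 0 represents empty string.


LZ78 encoding steps:
Dictionary: {0: ''}
Step 1: w='' (idx 0), next='b' -> output (0, 'b'), add 'b' as idx 1
Step 2: w='b' (idx 1), next='c' -> output (1, 'c'), add 'bc' as idx 2
Step 3: w='bc' (idx 2), next='b' -> output (2, 'b'), add 'bcb' as idx 3
Step 4: w='' (idx 0), next='c' -> output (0, 'c'), add 'c' as idx 4
Step 5: w='c' (idx 4), next='b' -> output (4, 'b'), add 'cb' as idx 5
Step 6: w='c' (idx 4), end of input -> output (4, '')


Encoded: [(0, 'b'), (1, 'c'), (2, 'b'), (0, 'c'), (4, 'b'), (4, '')]


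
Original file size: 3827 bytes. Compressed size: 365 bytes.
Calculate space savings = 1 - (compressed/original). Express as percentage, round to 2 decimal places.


ratio = compressed/original = 365/3827 = 0.095375
savings = 1 - ratio = 1 - 0.095375 = 0.904625
as a percentage: 0.904625 * 100 = 90.46%

Space savings = 1 - 365/3827 = 90.46%


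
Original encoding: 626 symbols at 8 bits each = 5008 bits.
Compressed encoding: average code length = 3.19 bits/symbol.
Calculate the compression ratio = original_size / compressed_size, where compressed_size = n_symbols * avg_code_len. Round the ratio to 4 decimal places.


original_size = n_symbols * orig_bits = 626 * 8 = 5008 bits
compressed_size = n_symbols * avg_code_len = 626 * 3.19 = 1996.94 bits
ratio = original_size / compressed_size = 5008 / 1996.94 = 2.5078

Compression ratio = 2.5078


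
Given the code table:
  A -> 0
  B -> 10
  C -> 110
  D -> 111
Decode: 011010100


Decoding:
0 -> A
110 -> C
10 -> B
10 -> B
0 -> A


Result: ACBBA


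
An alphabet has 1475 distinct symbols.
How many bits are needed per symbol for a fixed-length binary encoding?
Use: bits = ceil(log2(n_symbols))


log2(1475) = 10.5265
Bracket: 2^10 = 1024 < 1475 <= 2^11 = 2048
So ceil(log2(1475)) = 11

bits = ceil(log2(1475)) = ceil(10.5265) = 11 bits


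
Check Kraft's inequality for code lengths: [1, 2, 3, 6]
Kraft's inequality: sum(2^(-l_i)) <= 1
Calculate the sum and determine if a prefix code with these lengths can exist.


Sum = 2^(-1) + 2^(-2) + 2^(-3) + 2^(-6)
    = 0.5 + 0.25 + 0.125 + 0.015625
    = 57/64 = 0.890625
Since 0.890625 <= 1, Kraft's inequality IS satisfied.
A prefix code with these lengths CAN exist.

Kraft sum = 0.890625. Satisfied.


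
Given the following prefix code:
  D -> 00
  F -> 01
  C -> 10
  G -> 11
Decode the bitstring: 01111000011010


Decoding step by step:
Bits 01 -> F
Bits 11 -> G
Bits 10 -> C
Bits 00 -> D
Bits 01 -> F
Bits 10 -> C
Bits 10 -> C


Decoded message: FGCDFCC


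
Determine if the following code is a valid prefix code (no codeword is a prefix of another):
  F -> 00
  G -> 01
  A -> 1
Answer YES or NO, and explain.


Checking each pair (does one codeword prefix another?):
  F='00' vs G='01': no prefix
  F='00' vs A='1': no prefix
  G='01' vs F='00': no prefix
  G='01' vs A='1': no prefix
  A='1' vs F='00': no prefix
  A='1' vs G='01': no prefix
No violation found over all pairs.

YES -- this is a valid prefix code. No codeword is a prefix of any other codeword.


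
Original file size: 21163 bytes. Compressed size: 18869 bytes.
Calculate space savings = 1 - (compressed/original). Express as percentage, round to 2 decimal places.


ratio = compressed/original = 18869/21163 = 0.891603
savings = 1 - ratio = 1 - 0.891603 = 0.108397
as a percentage: 0.108397 * 100 = 10.84%

Space savings = 1 - 18869/21163 = 10.84%


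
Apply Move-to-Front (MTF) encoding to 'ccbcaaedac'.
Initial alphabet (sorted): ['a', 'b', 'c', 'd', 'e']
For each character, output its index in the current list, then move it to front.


MTF encoding:
'c': index 2 in ['a', 'b', 'c', 'd', 'e'] -> ['c', 'a', 'b', 'd', 'e']
'c': index 0 in ['c', 'a', 'b', 'd', 'e'] -> ['c', 'a', 'b', 'd', 'e']
'b': index 2 in ['c', 'a', 'b', 'd', 'e'] -> ['b', 'c', 'a', 'd', 'e']
'c': index 1 in ['b', 'c', 'a', 'd', 'e'] -> ['c', 'b', 'a', 'd', 'e']
'a': index 2 in ['c', 'b', 'a', 'd', 'e'] -> ['a', 'c', 'b', 'd', 'e']
'a': index 0 in ['a', 'c', 'b', 'd', 'e'] -> ['a', 'c', 'b', 'd', 'e']
'e': index 4 in ['a', 'c', 'b', 'd', 'e'] -> ['e', 'a', 'c', 'b', 'd']
'd': index 4 in ['e', 'a', 'c', 'b', 'd'] -> ['d', 'e', 'a', 'c', 'b']
'a': index 2 in ['d', 'e', 'a', 'c', 'b'] -> ['a', 'd', 'e', 'c', 'b']
'c': index 3 in ['a', 'd', 'e', 'c', 'b'] -> ['c', 'a', 'd', 'e', 'b']


Output: [2, 0, 2, 1, 2, 0, 4, 4, 2, 3]


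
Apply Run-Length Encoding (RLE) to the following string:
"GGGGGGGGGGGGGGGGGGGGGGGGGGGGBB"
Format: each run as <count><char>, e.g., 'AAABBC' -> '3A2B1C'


Scanning runs left to right:
  i=0: run of 'G' x 28 -> '28G'
  i=28: run of 'B' x 2 -> '2B'

RLE = 28G2B


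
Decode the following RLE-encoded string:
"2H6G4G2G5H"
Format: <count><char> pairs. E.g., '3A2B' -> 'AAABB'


Expanding each <count><char> pair:
  2H -> 'HH'
  6G -> 'GGGGGG'
  4G -> 'GGGG'
  2G -> 'GG'
  5H -> 'HHHHH'

Decoded = HHGGGGGGGGGGGGHHHHH


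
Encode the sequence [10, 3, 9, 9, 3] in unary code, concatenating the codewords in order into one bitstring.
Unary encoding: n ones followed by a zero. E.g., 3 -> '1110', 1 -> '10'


Encode each number as n ones followed by a terminating 0:
  10 -> 11111111110 (11 bits)
  3 -> 1110 (4 bits)
  9 -> 1111111110 (10 bits)
  9 -> 1111111110 (10 bits)
  3 -> 1110 (4 bits)
Total length = 11 + 4 + 10 + 10 + 4 = 39 bits.

Unary([10, 3, 9, 9, 3]) = 111111111101110111111111011111111101110 (39 bits)


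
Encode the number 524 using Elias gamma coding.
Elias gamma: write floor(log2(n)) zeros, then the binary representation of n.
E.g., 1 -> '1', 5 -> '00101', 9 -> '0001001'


num_bits = floor(log2(524)) + 1 = 10
leading_zeros = num_bits - 1 = 9
binary(524) = 1000001100

Elias gamma(524) = '000000000' + '1000001100' = 0000000001000001100 (19 bits)


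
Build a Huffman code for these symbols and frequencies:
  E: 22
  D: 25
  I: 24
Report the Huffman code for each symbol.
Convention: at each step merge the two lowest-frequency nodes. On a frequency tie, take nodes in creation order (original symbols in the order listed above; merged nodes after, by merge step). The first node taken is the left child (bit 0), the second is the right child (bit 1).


Huffman tree construction:
Step 1: Merge E(22) + I(24) = 46
Step 2: Merge D(25) + (E+I)(46) = 71
Read each symbol's code off the tree from the root (left child = 0, right child = 1).

Codes:
  E: 10 (length 2)
  D: 0 (length 1)
  I: 11 (length 2)
Average code length: 117/71 = 1.6479 bits/symbol


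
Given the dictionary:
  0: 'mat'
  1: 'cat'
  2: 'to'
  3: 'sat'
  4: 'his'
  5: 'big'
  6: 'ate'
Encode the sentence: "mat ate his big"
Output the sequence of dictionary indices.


Look up each word in the dictionary:
  'mat' -> 0
  'ate' -> 6
  'his' -> 4
  'big' -> 5

Encoded: [0, 6, 4, 5]


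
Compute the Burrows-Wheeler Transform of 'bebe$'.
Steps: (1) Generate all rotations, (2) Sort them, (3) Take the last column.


Rotations (sorted):
  0: $bebe -> last char: e
  1: be$be -> last char: e
  2: bebe$ -> last char: $
  3: e$beb -> last char: b
  4: ebe$b -> last char: b


BWT = ee$bb


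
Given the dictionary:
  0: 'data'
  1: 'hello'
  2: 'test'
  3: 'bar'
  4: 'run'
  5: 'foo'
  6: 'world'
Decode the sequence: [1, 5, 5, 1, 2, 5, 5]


Look up each index in the dictionary:
  1 -> 'hello'
  5 -> 'foo'
  5 -> 'foo'
  1 -> 'hello'
  2 -> 'test'
  5 -> 'foo'
  5 -> 'foo'

Decoded: "hello foo foo hello test foo foo"


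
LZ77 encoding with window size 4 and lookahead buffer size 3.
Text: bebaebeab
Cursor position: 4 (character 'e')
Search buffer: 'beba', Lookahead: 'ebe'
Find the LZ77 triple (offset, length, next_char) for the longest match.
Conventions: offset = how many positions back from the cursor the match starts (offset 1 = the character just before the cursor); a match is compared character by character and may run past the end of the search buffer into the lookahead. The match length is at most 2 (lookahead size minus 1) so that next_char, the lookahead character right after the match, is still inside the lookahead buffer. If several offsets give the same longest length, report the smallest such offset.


Try each offset into the search buffer:
  offset=1 (pos 3, char 'a'): match length 0
  offset=2 (pos 2, char 'b'): match length 0
  offset=3 (pos 1, char 'e'): match length 2
  offset=4 (pos 0, char 'b'): match length 0
Longest match has length 2 at offset 3.
next_char = character at position 4 + 2 = 6 -> 'e'

Best match: offset=3, length=2 (matching 'eb' starting at position 1)
LZ77 triple: (3, 2, 'e')


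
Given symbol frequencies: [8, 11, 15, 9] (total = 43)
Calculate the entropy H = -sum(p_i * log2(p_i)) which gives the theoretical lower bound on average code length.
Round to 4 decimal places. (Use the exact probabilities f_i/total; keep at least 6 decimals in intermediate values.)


Per-symbol terms -p_i * log2(p_i) with p_i = f_i/43:
  p = 8/43 = 0.186047: log2(p) = -2.426265, -p*log2(p) = 0.451398
  p = 11/43 = 0.255814: log2(p) = -1.966833, -p*log2(p) = 0.503143
  p = 15/43 = 0.348837: log2(p) = -1.519374, -p*log2(p) = 0.530014
  p = 9/43 = 0.209302: log2(p) = -2.256340, -p*log2(p) = 0.472257
H = 0.451398 + 0.503143 + 0.530014 + 0.472257 = 1.956812

H = 1.9568 bits/symbol


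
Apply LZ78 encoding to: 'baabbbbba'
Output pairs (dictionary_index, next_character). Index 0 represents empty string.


LZ78 encoding steps:
Dictionary: {0: ''}
Step 1: w='' (idx 0), next='b' -> output (0, 'b'), add 'b' as idx 1
Step 2: w='' (idx 0), next='a' -> output (0, 'a'), add 'a' as idx 2
Step 3: w='a' (idx 2), next='b' -> output (2, 'b'), add 'ab' as idx 3
Step 4: w='b' (idx 1), next='b' -> output (1, 'b'), add 'bb' as idx 4
Step 5: w='bb' (idx 4), next='a' -> output (4, 'a'), add 'bba' as idx 5


Encoded: [(0, 'b'), (0, 'a'), (2, 'b'), (1, 'b'), (4, 'a')]


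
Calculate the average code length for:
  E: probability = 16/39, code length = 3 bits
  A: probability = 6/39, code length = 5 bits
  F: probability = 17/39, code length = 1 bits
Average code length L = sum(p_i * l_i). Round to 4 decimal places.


Weighted contributions p_i * l_i:
  E: (16/39) * 3 = 48/39
  A: (6/39) * 5 = 30/39
  F: (17/39) * 1 = 17/39
Sum = (48 + 30 + 17)/39 = 95/39

L = 95/39 = 2.4359 bits/symbol


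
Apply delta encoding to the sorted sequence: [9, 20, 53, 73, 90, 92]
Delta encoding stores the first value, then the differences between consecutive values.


First value: 9
Deltas:
  20 - 9 = 11
  53 - 20 = 33
  73 - 53 = 20
  90 - 73 = 17
  92 - 90 = 2


Delta encoded: [9, 11, 33, 20, 17, 2]


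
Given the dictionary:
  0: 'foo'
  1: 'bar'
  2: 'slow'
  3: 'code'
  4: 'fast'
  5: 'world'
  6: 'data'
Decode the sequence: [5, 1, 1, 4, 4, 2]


Look up each index in the dictionary:
  5 -> 'world'
  1 -> 'bar'
  1 -> 'bar'
  4 -> 'fast'
  4 -> 'fast'
  2 -> 'slow'

Decoded: "world bar bar fast fast slow"


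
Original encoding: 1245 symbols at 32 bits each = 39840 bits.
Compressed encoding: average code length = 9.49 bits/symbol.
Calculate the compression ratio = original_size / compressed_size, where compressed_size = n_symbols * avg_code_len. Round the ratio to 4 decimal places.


original_size = n_symbols * orig_bits = 1245 * 32 = 39840 bits
compressed_size = n_symbols * avg_code_len = 1245 * 9.49 = 11815.05 bits
ratio = original_size / compressed_size = 39840 / 11815.05 = 3.372

Compression ratio = 3.372


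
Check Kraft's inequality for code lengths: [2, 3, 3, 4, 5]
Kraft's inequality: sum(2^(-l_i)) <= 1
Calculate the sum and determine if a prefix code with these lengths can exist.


Sum = 2^(-2) + 2^(-3) + 2^(-3) + 2^(-4) + 2^(-5)
    = 0.25 + 0.125 + 0.125 + 0.0625 + 0.03125
    = 19/32 = 0.59375
Since 0.59375 <= 1, Kraft's inequality IS satisfied.
A prefix code with these lengths CAN exist.

Kraft sum = 0.59375. Satisfied.


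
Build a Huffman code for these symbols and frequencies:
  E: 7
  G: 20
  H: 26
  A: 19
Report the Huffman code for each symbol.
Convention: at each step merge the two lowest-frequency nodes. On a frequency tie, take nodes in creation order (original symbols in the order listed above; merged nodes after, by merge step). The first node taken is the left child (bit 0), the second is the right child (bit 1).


Huffman tree construction:
Step 1: Merge E(7) + A(19) = 26
Step 2: Merge G(20) + H(26) = 46
Step 3: Merge (E+A)(26) + (G+H)(46) = 72
Read each symbol's code off the tree from the root (left child = 0, right child = 1).

Codes:
  E: 00 (length 2)
  G: 10 (length 2)
  H: 11 (length 2)
  A: 01 (length 2)
Average code length: 144/72 = 2.0000 bits/symbol


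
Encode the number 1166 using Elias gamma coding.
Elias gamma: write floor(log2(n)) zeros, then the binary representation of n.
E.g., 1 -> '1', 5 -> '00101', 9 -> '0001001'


num_bits = floor(log2(1166)) + 1 = 11
leading_zeros = num_bits - 1 = 10
binary(1166) = 10010001110

Elias gamma(1166) = '0000000000' + '10010001110' = 000000000010010001110 (21 bits)


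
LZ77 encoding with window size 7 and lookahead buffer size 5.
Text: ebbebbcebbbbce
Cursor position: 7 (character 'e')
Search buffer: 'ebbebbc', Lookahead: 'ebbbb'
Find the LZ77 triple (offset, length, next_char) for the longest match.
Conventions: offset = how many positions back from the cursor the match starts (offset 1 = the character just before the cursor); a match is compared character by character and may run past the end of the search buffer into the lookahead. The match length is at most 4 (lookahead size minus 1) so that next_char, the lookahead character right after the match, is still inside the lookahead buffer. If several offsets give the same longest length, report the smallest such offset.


Try each offset into the search buffer:
  offset=1 (pos 6, char 'c'): match length 0
  offset=2 (pos 5, char 'b'): match length 0
  offset=3 (pos 4, char 'b'): match length 0
  offset=4 (pos 3, char 'e'): match length 3
  offset=5 (pos 2, char 'b'): match length 0
  offset=6 (pos 1, char 'b'): match length 0
  offset=7 (pos 0, char 'e'): match length 3
Longest match has length 3, found at offsets 4, 7; take the smallest, offset 4.
next_char = character at position 7 + 3 = 10 -> 'b'

Best match: offset=4, length=3 (matching 'ebb' starting at position 3)
LZ77 triple: (4, 3, 'b')


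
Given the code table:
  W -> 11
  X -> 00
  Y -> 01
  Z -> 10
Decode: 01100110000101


Decoding:
01 -> Y
10 -> Z
01 -> Y
10 -> Z
00 -> X
01 -> Y
01 -> Y


Result: YZYZXYY


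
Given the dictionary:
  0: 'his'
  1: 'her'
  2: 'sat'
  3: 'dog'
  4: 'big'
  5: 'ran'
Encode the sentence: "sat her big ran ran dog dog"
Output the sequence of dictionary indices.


Look up each word in the dictionary:
  'sat' -> 2
  'her' -> 1
  'big' -> 4
  'ran' -> 5
  'ran' -> 5
  'dog' -> 3
  'dog' -> 3

Encoded: [2, 1, 4, 5, 5, 3, 3]


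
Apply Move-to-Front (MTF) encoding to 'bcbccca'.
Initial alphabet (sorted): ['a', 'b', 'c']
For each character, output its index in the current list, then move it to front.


MTF encoding:
'b': index 1 in ['a', 'b', 'c'] -> ['b', 'a', 'c']
'c': index 2 in ['b', 'a', 'c'] -> ['c', 'b', 'a']
'b': index 1 in ['c', 'b', 'a'] -> ['b', 'c', 'a']
'c': index 1 in ['b', 'c', 'a'] -> ['c', 'b', 'a']
'c': index 0 in ['c', 'b', 'a'] -> ['c', 'b', 'a']
'c': index 0 in ['c', 'b', 'a'] -> ['c', 'b', 'a']
'a': index 2 in ['c', 'b', 'a'] -> ['a', 'c', 'b']


Output: [1, 2, 1, 1, 0, 0, 2]


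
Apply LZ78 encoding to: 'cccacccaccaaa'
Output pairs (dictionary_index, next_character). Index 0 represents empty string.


LZ78 encoding steps:
Dictionary: {0: ''}
Step 1: w='' (idx 0), next='c' -> output (0, 'c'), add 'c' as idx 1
Step 2: w='c' (idx 1), next='c' -> output (1, 'c'), add 'cc' as idx 2
Step 3: w='' (idx 0), next='a' -> output (0, 'a'), add 'a' as idx 3
Step 4: w='cc' (idx 2), next='c' -> output (2, 'c'), add 'ccc' as idx 4
Step 5: w='a' (idx 3), next='c' -> output (3, 'c'), add 'ac' as idx 5
Step 6: w='c' (idx 1), next='a' -> output (1, 'a'), add 'ca' as idx 6
Step 7: w='a' (idx 3), next='a' -> output (3, 'a'), add 'aa' as idx 7


Encoded: [(0, 'c'), (1, 'c'), (0, 'a'), (2, 'c'), (3, 'c'), (1, 'a'), (3, 'a')]


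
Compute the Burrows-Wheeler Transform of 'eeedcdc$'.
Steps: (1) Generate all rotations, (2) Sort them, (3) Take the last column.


Rotations (sorted):
  0: $eeedcdc -> last char: c
  1: c$eeedcd -> last char: d
  2: cdc$eeed -> last char: d
  3: dc$eeedc -> last char: c
  4: dcdc$eee -> last char: e
  5: edcdc$ee -> last char: e
  6: eedcdc$e -> last char: e
  7: eeedcdc$ -> last char: $


BWT = cddceee$


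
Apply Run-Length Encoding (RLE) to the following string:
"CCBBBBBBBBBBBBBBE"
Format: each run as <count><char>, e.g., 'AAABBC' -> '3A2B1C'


Scanning runs left to right:
  i=0: run of 'C' x 2 -> '2C'
  i=2: run of 'B' x 14 -> '14B'
  i=16: run of 'E' x 1 -> '1E'

RLE = 2C14B1E


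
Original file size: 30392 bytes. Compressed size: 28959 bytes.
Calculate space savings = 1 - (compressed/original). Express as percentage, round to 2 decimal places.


ratio = compressed/original = 28959/30392 = 0.952849
savings = 1 - ratio = 1 - 0.952849 = 0.047151
as a percentage: 0.047151 * 100 = 4.72%

Space savings = 1 - 28959/30392 = 4.72%


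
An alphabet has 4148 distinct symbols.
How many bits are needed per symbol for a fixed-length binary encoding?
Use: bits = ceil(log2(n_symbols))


log2(4148) = 12.0182
Bracket: 2^12 = 4096 < 4148 <= 2^13 = 8192
So ceil(log2(4148)) = 13

bits = ceil(log2(4148)) = ceil(12.0182) = 13 bits


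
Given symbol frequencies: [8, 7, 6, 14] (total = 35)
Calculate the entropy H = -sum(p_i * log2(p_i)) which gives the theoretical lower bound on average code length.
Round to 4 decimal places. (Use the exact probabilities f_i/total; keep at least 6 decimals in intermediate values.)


Per-symbol terms -p_i * log2(p_i) with p_i = f_i/35:
  p = 8/35 = 0.228571: log2(p) = -2.129283, -p*log2(p) = 0.486693
  p = 7/35 = 0.200000: log2(p) = -2.321928, -p*log2(p) = 0.464386
  p = 6/35 = 0.171429: log2(p) = -2.544321, -p*log2(p) = 0.436169
  p = 14/35 = 0.400000: log2(p) = -1.321928, -p*log2(p) = 0.528771
H = 0.486693 + 0.464386 + 0.436169 + 0.528771 = 1.916019

H = 1.916 bits/symbol


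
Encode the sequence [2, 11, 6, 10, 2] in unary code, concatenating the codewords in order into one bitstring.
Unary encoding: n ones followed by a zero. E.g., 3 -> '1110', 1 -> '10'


Encode each number as n ones followed by a terminating 0:
  2 -> 110 (3 bits)
  11 -> 111111111110 (12 bits)
  6 -> 1111110 (7 bits)
  10 -> 11111111110 (11 bits)
  2 -> 110 (3 bits)
Total length = 3 + 12 + 7 + 11 + 3 = 36 bits.

Unary([2, 11, 6, 10, 2]) = 110111111111110111111011111111110110 (36 bits)


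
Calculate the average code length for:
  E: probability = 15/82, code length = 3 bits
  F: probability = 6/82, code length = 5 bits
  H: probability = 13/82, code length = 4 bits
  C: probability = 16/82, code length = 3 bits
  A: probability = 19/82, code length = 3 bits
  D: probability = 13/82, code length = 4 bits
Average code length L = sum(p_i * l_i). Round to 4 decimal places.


Weighted contributions p_i * l_i:
  E: (15/82) * 3 = 45/82
  F: (6/82) * 5 = 30/82
  H: (13/82) * 4 = 52/82
  C: (16/82) * 3 = 48/82
  A: (19/82) * 3 = 57/82
  D: (13/82) * 4 = 52/82
Sum = (45 + 30 + 52 + 48 + 57 + 52)/82 = 284/82

L = 284/82 = 3.4634 bits/symbol


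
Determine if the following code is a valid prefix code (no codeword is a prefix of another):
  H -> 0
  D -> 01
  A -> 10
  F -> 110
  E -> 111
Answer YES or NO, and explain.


Checking each pair (does one codeword prefix another?):
  H='0' vs D='01': prefix -- VIOLATION

NO -- this is NOT a valid prefix code. H (0) is a prefix of D (01).


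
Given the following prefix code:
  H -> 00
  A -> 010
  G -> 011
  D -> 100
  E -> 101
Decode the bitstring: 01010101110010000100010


Decoding step by step:
Bits 010 -> A
Bits 101 -> E
Bits 011 -> G
Bits 100 -> D
Bits 100 -> D
Bits 00 -> H
Bits 100 -> D
Bits 010 -> A


Decoded message: AEGDDHDA


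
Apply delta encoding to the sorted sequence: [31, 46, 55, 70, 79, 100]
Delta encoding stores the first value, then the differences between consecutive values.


First value: 31
Deltas:
  46 - 31 = 15
  55 - 46 = 9
  70 - 55 = 15
  79 - 70 = 9
  100 - 79 = 21


Delta encoded: [31, 15, 9, 15, 9, 21]


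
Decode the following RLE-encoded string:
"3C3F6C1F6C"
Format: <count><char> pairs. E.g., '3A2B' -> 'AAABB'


Expanding each <count><char> pair:
  3C -> 'CCC'
  3F -> 'FFF'
  6C -> 'CCCCCC'
  1F -> 'F'
  6C -> 'CCCCCC'

Decoded = CCCFFFCCCCCCFCCCCCC


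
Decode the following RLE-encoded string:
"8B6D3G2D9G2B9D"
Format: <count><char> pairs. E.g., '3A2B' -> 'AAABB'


Expanding each <count><char> pair:
  8B -> 'BBBBBBBB'
  6D -> 'DDDDDD'
  3G -> 'GGG'
  2D -> 'DD'
  9G -> 'GGGGGGGGG'
  2B -> 'BB'
  9D -> 'DDDDDDDDD'

Decoded = BBBBBBBBDDDDDDGGGDDGGGGGGGGGBBDDDDDDDDD


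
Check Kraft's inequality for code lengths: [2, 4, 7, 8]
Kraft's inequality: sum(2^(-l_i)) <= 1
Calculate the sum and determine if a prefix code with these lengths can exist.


Sum = 2^(-2) + 2^(-4) + 2^(-7) + 2^(-8)
    = 0.25 + 0.0625 + 0.0078125 + 0.00390625
    = 83/256 = 0.32421875
Since 0.32421875 <= 1, Kraft's inequality IS satisfied.
A prefix code with these lengths CAN exist.

Kraft sum = 0.32421875. Satisfied.


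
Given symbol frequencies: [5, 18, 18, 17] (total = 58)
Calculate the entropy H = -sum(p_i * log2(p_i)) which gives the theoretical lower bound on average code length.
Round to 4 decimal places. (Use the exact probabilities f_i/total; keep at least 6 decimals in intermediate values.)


Per-symbol terms -p_i * log2(p_i) with p_i = f_i/58:
  p = 5/58 = 0.086207: log2(p) = -3.536053, -p*log2(p) = 0.304832
  p = 18/58 = 0.310345: log2(p) = -1.688056, -p*log2(p) = 0.523879
  p = 18/58 = 0.310345: log2(p) = -1.688056, -p*log2(p) = 0.523879
  p = 17/58 = 0.293103: log2(p) = -1.770518, -p*log2(p) = 0.518945
H = 0.304832 + 0.523879 + 0.523879 + 0.518945 = 1.871535

H = 1.8715 bits/symbol


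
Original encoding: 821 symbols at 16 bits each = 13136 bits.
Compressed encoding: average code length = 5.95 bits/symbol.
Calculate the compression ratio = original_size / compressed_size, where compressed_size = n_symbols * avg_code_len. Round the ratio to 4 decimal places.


original_size = n_symbols * orig_bits = 821 * 16 = 13136 bits
compressed_size = n_symbols * avg_code_len = 821 * 5.95 = 4884.95 bits
ratio = original_size / compressed_size = 13136 / 4884.95 = 2.6891

Compression ratio = 2.6891


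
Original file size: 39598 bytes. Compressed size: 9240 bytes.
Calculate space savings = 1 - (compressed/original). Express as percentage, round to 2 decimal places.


ratio = compressed/original = 9240/39598 = 0.233345
savings = 1 - ratio = 1 - 0.233345 = 0.766655
as a percentage: 0.766655 * 100 = 76.67%

Space savings = 1 - 9240/39598 = 76.67%


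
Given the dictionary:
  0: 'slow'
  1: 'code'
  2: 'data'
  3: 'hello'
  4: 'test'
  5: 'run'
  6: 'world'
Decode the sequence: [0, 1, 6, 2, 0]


Look up each index in the dictionary:
  0 -> 'slow'
  1 -> 'code'
  6 -> 'world'
  2 -> 'data'
  0 -> 'slow'

Decoded: "slow code world data slow"


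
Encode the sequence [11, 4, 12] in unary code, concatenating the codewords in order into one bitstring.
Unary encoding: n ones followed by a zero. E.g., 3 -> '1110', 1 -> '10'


Encode each number as n ones followed by a terminating 0:
  11 -> 111111111110 (12 bits)
  4 -> 11110 (5 bits)
  12 -> 1111111111110 (13 bits)
Total length = 12 + 5 + 13 = 30 bits.

Unary([11, 4, 12]) = 111111111110111101111111111110 (30 bits)


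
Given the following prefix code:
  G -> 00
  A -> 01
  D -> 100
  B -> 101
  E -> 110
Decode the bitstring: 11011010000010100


Decoding step by step:
Bits 110 -> E
Bits 110 -> E
Bits 100 -> D
Bits 00 -> G
Bits 01 -> A
Bits 01 -> A
Bits 00 -> G


Decoded message: EEDGAAG


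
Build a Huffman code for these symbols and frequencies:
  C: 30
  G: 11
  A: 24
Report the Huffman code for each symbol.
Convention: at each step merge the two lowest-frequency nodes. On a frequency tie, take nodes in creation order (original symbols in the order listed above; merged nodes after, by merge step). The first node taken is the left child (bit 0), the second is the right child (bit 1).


Huffman tree construction:
Step 1: Merge G(11) + A(24) = 35
Step 2: Merge C(30) + (G+A)(35) = 65
Read each symbol's code off the tree from the root (left child = 0, right child = 1).

Codes:
  C: 0 (length 1)
  G: 10 (length 2)
  A: 11 (length 2)
Average code length: 100/65 = 1.5385 bits/symbol
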